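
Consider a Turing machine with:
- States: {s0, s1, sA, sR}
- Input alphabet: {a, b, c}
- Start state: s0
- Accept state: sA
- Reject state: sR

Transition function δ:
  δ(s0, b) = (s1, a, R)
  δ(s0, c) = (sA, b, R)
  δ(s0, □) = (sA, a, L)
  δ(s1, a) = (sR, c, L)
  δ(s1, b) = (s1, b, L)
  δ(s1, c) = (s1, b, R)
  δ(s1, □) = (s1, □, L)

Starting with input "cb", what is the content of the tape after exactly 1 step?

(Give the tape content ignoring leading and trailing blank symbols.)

Execution trace:
Initial: [s0]cb
Step 1: δ(s0, c) = (sA, b, R) → b[sA]b

The machine reaches the accept state sA and halts.

After 1 step, the tape (ignoring leading/trailing blanks) is: bb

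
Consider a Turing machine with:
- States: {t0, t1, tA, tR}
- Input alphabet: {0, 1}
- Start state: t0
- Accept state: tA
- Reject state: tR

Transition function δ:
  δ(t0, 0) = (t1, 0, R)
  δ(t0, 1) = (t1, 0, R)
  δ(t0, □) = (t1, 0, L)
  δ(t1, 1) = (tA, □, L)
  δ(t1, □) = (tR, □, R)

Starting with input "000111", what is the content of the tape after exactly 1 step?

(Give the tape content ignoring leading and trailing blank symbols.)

Execution trace:
Initial: [t0]000111
Step 1: δ(t0, 0) = (t1, 0, R) → 0[t1]00111

No transition is defined for δ(t1, 0). By convention the machine halts and rejects.

After 1 step, the tape (ignoring leading/trailing blanks) is: 000111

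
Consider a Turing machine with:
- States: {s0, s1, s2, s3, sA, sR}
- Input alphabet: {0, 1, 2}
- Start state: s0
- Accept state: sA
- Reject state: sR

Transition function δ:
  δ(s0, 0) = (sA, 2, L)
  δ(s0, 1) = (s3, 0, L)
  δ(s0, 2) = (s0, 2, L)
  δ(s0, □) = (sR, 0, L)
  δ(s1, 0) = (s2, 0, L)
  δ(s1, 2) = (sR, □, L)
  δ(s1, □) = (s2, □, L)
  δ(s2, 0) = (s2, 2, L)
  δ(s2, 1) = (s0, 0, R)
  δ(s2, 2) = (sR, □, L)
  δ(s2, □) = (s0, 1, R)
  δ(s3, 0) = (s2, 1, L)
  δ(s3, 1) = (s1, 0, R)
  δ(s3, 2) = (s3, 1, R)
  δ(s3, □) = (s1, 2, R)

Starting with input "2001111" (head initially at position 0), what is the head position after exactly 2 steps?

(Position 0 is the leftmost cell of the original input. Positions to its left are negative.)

Execution trace (head position shown):
Step 0: [s0]2001111  (head at position 0)
Step 1: move left → [s0]□2001111  (head at position -1)
Step 2: move left → [sR]□02001111  (head at position -2)

After 2 steps, the head is at position -2.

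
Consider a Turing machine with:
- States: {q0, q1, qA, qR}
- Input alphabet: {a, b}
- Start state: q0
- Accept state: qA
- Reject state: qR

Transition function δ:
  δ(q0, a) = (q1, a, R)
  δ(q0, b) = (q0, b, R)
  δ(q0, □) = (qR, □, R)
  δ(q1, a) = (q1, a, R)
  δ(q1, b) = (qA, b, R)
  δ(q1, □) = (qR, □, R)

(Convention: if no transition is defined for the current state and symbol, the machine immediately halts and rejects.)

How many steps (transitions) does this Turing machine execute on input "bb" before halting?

Execution trace:
Initial: [q0]bb
Step 1: δ(q0, b) = (q0, b, R) → b[q0]b
Step 2: δ(q0, b) = (q0, b, R) → bb[q0]□
Step 3: δ(q0, □) = (qR, □, R) → bb□[qR]□

The machine reaches the reject state qR and halts.

The machine executed 3 steps before halting.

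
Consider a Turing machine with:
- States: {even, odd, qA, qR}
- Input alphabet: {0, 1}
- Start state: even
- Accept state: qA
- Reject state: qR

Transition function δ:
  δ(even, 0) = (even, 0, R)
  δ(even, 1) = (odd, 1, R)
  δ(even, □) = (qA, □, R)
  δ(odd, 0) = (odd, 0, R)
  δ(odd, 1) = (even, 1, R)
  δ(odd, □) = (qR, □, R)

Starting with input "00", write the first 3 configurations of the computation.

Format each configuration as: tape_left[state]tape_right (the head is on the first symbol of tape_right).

Transitions applied:
Step 1: δ(even, 0) = (even, 0, R)
Step 2: δ(even, 0) = (even, 0, R)

The first 3 configurations are:
[even]00 ⊢ 0[even]0 ⊢ 00[even]□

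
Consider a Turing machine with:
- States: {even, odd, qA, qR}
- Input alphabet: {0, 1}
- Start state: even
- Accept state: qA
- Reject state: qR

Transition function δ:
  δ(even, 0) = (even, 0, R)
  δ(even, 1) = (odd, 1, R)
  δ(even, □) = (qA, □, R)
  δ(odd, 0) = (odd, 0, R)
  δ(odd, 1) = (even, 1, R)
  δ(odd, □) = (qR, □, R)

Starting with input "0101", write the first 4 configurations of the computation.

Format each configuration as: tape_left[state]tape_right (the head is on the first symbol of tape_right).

Transitions applied:
Step 1: δ(even, 0) = (even, 0, R)
Step 2: δ(even, 1) = (odd, 1, R)
Step 3: δ(odd, 0) = (odd, 0, R)

The first 4 configurations are:
[even]0101 ⊢ 0[even]101 ⊢ 01[odd]01 ⊢ 010[odd]1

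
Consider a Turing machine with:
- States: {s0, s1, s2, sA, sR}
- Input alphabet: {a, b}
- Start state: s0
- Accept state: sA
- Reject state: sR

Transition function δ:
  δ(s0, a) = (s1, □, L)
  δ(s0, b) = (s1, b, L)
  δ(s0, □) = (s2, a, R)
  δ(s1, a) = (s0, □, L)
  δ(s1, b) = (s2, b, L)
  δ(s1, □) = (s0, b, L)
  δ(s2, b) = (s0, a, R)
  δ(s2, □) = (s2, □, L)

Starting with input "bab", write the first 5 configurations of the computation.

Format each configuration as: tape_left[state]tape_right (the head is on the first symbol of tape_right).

Transitions applied:
Step 1: δ(s0, b) = (s1, b, L)
Step 2: δ(s1, □) = (s0, b, L)
Step 3: δ(s0, □) = (s2, a, R)
Step 4: δ(s2, b) = (s0, a, R)

The first 5 configurations are:
[s0]bab ⊢ [s1]□bab ⊢ [s0]□bbab ⊢ a[s2]bbab ⊢ aa[s0]bab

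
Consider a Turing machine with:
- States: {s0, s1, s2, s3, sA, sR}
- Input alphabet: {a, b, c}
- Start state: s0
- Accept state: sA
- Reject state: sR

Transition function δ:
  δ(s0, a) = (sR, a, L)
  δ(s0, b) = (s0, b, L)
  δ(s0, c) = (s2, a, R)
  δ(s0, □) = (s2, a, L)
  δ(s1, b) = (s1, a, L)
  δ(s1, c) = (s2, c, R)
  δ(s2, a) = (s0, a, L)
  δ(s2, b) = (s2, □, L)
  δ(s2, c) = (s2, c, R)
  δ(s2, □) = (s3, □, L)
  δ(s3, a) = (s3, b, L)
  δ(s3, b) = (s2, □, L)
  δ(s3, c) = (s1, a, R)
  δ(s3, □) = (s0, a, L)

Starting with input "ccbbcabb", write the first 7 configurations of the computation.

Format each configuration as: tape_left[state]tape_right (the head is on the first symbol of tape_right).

Transitions applied:
Step 1: δ(s0, c) = (s2, a, R)
Step 2: δ(s2, c) = (s2, c, R)
Step 3: δ(s2, b) = (s2, □, L)
Step 4: δ(s2, c) = (s2, c, R)
Step 5: δ(s2, □) = (s3, □, L)
Step 6: δ(s3, c) = (s1, a, R)

The first 7 configurations are:
[s0]ccbbcabb ⊢ a[s2]cbbcabb ⊢ ac[s2]bbcabb ⊢ a[s2]c□bcabb ⊢ ac[s2]□bcabb ⊢ a[s3]c□bcabb ⊢ aa[s1]□bcabb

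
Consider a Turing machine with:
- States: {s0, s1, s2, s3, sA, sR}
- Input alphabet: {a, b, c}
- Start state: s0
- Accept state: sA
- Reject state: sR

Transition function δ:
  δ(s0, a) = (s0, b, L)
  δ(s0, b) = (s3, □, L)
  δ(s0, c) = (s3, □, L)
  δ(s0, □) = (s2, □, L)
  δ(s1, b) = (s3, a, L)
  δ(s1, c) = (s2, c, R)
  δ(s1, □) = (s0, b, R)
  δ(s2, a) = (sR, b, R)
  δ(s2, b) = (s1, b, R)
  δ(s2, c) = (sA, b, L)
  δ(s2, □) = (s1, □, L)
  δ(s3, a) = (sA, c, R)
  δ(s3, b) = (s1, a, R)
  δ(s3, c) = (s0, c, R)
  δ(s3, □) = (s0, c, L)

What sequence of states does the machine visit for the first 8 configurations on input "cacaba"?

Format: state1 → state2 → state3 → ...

Execution trace:
Initial: [s0]cacaba
Step 1: δ(s0, c) = (s3, □, L) → [s3]□□acaba
Step 2: δ(s3, □) = (s0, c, L) → [s0]□c□acaba
Step 3: δ(s0, □) = (s2, □, L) → [s2]□□c□acaba
Step 4: δ(s2, □) = (s1, □, L) → [s1]□□□c□acaba
Step 5: δ(s1, □) = (s0, b, R) → b[s0]□□c□acaba
Step 6: δ(s0, □) = (s2, □, L) → [s2]b□□c□acaba
Step 7: δ(s2, b) = (s1, b, R) → b[s1]□□c□acaba

State sequence: s0 → s3 → s0 → s2 → s1 → s0 → s2 → s1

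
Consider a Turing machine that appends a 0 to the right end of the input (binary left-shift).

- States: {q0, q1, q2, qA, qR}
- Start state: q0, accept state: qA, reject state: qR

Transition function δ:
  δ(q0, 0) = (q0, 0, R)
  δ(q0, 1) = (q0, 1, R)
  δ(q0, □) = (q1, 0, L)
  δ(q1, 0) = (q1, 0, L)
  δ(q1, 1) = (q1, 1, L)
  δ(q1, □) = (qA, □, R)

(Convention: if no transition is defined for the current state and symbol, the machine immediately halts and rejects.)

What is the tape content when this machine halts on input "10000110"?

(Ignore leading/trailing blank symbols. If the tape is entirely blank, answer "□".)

Execution trace:
Initial: [q0]10000110
Step 1: δ(q0, 1) = (q0, 1, R) → 1[q0]0000110
Step 2: δ(q0, 0) = (q0, 0, R) → 10[q0]000110
Step 3: δ(q0, 0) = (q0, 0, R) → 100[q0]00110
Step 4: δ(q0, 0) = (q0, 0, R) → 1000[q0]0110
Step 5: δ(q0, 0) = (q0, 0, R) → 10000[q0]110
Step 6: δ(q0, 1) = (q0, 1, R) → 100001[q0]10
Step 7: δ(q0, 1) = (q0, 1, R) → 1000011[q0]0
Step 8: δ(q0, 0) = (q0, 0, R) → 10000110[q0]□
Step 9: δ(q0, □) = (q1, 0, L) → 1000011[q1]00
Step 10: δ(q1, 0) = (q1, 0, L) → 100001[q1]100
Step 11: δ(q1, 1) = (q1, 1, L) → 10000[q1]1100
Step 12: δ(q1, 1) = (q1, 1, L) → 1000[q1]01100
Step 13: δ(q1, 0) = (q1, 0, L) → 100[q1]001100
Step 14: δ(q1, 0) = (q1, 0, L) → 10[q1]0001100
Step 15: δ(q1, 0) = (q1, 0, L) → 1[q1]00001100
Step 16: δ(q1, 0) = (q1, 0, L) → [q1]100001100
Step 17: δ(q1, 1) = (q1, 1, L) → [q1]□100001100
Step 18: δ(q1, □) = (qA, □, R) → □[qA]100001100

The machine reaches the accept state qA and halts.

Final tape (ignoring leading/trailing blanks): 100001100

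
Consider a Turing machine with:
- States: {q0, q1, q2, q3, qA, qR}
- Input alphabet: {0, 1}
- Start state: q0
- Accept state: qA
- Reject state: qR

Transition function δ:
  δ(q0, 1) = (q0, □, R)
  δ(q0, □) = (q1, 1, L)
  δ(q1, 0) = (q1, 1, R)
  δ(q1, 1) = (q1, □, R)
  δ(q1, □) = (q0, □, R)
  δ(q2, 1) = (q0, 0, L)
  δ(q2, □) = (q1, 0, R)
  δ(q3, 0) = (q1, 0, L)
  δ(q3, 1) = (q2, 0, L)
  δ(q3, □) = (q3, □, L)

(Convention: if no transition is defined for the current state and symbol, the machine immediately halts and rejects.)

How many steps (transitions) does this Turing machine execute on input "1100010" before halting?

Execution trace:
Initial: [q0]1100010
Step 1: δ(q0, 1) = (q0, □, R) → □[q0]100010
Step 2: δ(q0, 1) = (q0, □, R) → □□[q0]00010

No transition is defined for δ(q0, 0). By convention the machine halts and rejects.

The machine executed 2 steps before halting.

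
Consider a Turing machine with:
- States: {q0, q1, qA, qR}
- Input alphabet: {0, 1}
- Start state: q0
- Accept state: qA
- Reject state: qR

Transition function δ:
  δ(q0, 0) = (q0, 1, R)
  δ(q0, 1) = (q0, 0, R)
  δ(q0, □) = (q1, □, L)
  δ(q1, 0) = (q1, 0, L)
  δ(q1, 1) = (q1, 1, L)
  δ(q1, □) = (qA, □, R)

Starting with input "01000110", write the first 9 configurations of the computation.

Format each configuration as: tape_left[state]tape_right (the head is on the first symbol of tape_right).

Transitions applied:
Step 1: δ(q0, 0) = (q0, 1, R)
Step 2: δ(q0, 1) = (q0, 0, R)
Step 3: δ(q0, 0) = (q0, 1, R)
Step 4: δ(q0, 0) = (q0, 1, R)
Step 5: δ(q0, 0) = (q0, 1, R)
Step 6: δ(q0, 1) = (q0, 0, R)
Step 7: δ(q0, 1) = (q0, 0, R)
Step 8: δ(q0, 0) = (q0, 1, R)

The first 9 configurations are:
[q0]01000110 ⊢ 1[q0]1000110 ⊢ 10[q0]000110 ⊢ 101[q0]00110 ⊢ 1011[q0]0110 ⊢ 10111[q0]110 ⊢ 101110[q0]10 ⊢ 1011100[q0]0 ⊢ 10111001[q0]□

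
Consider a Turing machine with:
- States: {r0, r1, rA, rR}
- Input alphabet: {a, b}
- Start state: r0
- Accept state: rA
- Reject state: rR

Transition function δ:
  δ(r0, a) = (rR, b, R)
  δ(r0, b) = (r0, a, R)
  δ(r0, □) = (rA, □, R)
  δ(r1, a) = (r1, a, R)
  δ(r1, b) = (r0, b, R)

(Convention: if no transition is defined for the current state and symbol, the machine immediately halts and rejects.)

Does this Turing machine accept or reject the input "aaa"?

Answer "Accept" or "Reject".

Execution trace:
Initial: [r0]aaa
Step 1: δ(r0, a) = (rR, b, R) → b[rR]aa

The machine reaches the reject state rR and halts.

Answer: Reject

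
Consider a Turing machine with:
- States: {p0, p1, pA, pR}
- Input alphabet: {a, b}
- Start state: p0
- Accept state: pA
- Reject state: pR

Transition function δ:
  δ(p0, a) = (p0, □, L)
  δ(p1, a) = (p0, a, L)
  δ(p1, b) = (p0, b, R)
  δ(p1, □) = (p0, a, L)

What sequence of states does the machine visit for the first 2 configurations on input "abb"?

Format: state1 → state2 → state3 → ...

Execution trace:
Initial: [p0]abb
Step 1: δ(p0, a) = (p0, □, L) → [p0]□□bb

No transition is defined for δ(p0, □). By convention the machine halts and rejects.

State sequence: p0 → p0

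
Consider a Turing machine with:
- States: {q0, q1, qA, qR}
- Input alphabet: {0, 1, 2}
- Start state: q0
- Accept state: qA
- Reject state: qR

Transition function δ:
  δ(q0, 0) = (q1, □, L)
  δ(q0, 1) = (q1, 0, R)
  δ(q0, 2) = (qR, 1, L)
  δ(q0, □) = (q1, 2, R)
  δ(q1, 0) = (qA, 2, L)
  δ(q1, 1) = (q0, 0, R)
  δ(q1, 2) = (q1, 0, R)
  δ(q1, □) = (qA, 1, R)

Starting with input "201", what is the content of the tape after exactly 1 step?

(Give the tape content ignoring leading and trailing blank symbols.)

Execution trace:
Initial: [q0]201
Step 1: δ(q0, 2) = (qR, 1, L) → [qR]□101

The machine reaches the reject state qR and halts.

After 1 step, the tape (ignoring leading/trailing blanks) is: 101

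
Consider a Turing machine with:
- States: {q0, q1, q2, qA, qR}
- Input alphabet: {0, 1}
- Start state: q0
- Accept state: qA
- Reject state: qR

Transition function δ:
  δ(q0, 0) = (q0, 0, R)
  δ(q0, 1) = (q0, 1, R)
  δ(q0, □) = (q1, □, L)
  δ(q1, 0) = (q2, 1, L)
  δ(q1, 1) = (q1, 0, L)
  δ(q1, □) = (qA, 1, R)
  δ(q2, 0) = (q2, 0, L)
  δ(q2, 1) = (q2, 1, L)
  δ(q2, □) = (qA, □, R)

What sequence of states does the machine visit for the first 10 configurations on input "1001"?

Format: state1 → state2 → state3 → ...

Execution trace:
Initial: [q0]1001
Step 1: δ(q0, 1) = (q0, 1, R) → 1[q0]001
Step 2: δ(q0, 0) = (q0, 0, R) → 10[q0]01
Step 3: δ(q0, 0) = (q0, 0, R) → 100[q0]1
Step 4: δ(q0, 1) = (q0, 1, R) → 1001[q0]□
Step 5: δ(q0, □) = (q1, □, L) → 100[q1]1□
Step 6: δ(q1, 1) = (q1, 0, L) → 10[q1]00□
Step 7: δ(q1, 0) = (q2, 1, L) → 1[q2]010□
Step 8: δ(q2, 0) = (q2, 0, L) → [q2]1010□
Step 9: δ(q2, 1) = (q2, 1, L) → [q2]□1010□

State sequence: q0 → q0 → q0 → q0 → q0 → q1 → q1 → q2 → q2 → q2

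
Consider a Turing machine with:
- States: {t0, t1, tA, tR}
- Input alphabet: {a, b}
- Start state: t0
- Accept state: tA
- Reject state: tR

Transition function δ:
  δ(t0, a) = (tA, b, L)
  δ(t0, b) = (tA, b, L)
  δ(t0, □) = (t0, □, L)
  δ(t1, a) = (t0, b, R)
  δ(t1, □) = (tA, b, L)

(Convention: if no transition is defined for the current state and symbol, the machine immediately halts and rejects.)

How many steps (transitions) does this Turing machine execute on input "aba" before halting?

Execution trace:
Initial: [t0]aba
Step 1: δ(t0, a) = (tA, b, L) → [tA]□bba

The machine reaches the accept state tA and halts.

The machine executed 1 step before halting.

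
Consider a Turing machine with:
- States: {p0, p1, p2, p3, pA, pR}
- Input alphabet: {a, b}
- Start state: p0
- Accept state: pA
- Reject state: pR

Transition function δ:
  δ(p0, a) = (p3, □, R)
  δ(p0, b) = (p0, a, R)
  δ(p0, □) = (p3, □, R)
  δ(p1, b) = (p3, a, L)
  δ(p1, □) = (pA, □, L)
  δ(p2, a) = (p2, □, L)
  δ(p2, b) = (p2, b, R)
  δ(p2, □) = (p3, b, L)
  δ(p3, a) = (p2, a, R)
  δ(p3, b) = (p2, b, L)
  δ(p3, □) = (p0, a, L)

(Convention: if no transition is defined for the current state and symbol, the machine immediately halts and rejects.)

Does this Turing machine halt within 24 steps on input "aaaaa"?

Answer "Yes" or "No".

Execution trace:
Initial: [p0]aaaaa
Step 1: δ(p0, a) = (p3, □, R) → □[p3]aaaa
Step 2: δ(p3, a) = (p2, a, R) → □a[p2]aaa
Step 3: δ(p2, a) = (p2, □, L) → □[p2]a□aa
Step 4: δ(p2, a) = (p2, □, L) → [p2]□□□aa
Step 5: δ(p2, □) = (p3, b, L) → [p3]□b□□aa
Step 6: δ(p3, □) = (p0, a, L) → [p0]□ab□□aa
Step 7: δ(p0, □) = (p3, □, R) → □[p3]ab□□aa
Step 8: δ(p3, a) = (p2, a, R) → □a[p2]b□□aa
Step 9: δ(p2, b) = (p2, b, R) → □ab[p2]□□aa
Step 10: δ(p2, □) = (p3, b, L) → □a[p3]bb□aa
Step 11: δ(p3, b) = (p2, b, L) → □[p2]abb□aa
Step 12: δ(p2, a) = (p2, □, L) → [p2]□□bb□aa
Step 13: δ(p2, □) = (p3, b, L) → [p3]□b□bb□aa
Step 14: δ(p3, □) = (p0, a, L) → [p0]□ab□bb□aa
Step 15: δ(p0, □) = (p3, □, R) → □[p3]ab□bb□aa
Step 16: δ(p3, a) = (p2, a, R) → □a[p2]b□bb□aa
Step 17: δ(p2, b) = (p2, b, R) → □ab[p2]□bb□aa
Step 18: δ(p2, □) = (p3, b, L) → □a[p3]bbbb□aa
Step 19: δ(p3, b) = (p2, b, L) → □[p2]abbbb□aa
Step 20: δ(p2, a) = (p2, □, L) → [p2]□□bbbb□aa
Step 21: δ(p2, □) = (p3, b, L) → [p3]□b□bbbb□aa
Step 22: δ(p3, □) = (p0, a, L) → [p0]□ab□bbbb□aa
Step 23: δ(p0, □) = (p3, □, R) → □[p3]ab□bbbb□aa
Step 24: δ(p3, a) = (p2, a, R) → □a[p2]b□bbbb□aa

The machine has not reached a halting state after 24 steps.
The machine did not halt within the 24-step bound.

Answer: No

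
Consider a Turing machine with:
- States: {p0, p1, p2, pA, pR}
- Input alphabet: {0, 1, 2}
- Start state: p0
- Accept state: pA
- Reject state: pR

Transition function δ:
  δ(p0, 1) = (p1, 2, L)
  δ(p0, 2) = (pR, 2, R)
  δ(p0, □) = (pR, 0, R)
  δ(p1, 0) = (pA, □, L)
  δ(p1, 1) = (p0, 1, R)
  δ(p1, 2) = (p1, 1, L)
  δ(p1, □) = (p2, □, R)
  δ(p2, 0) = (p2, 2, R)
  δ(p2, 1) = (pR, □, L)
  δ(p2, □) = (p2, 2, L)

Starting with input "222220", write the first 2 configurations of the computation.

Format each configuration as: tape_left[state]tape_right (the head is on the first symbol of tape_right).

Transitions applied:
Step 1: δ(p0, 2) = (pR, 2, R)

The first 2 configurations are:
[p0]222220 ⊢ 2[pR]22220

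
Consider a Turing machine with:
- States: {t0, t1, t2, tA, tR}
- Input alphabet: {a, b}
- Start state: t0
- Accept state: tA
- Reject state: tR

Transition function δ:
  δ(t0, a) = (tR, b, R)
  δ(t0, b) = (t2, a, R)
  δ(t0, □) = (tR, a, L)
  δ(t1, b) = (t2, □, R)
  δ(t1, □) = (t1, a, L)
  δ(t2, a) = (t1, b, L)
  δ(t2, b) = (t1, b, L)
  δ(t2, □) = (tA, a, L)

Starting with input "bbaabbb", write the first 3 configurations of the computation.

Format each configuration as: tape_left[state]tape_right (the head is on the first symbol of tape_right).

Transitions applied:
Step 1: δ(t0, b) = (t2, a, R)
Step 2: δ(t2, b) = (t1, b, L)

The first 3 configurations are:
[t0]bbaabbb ⊢ a[t2]baabbb ⊢ [t1]abaabbb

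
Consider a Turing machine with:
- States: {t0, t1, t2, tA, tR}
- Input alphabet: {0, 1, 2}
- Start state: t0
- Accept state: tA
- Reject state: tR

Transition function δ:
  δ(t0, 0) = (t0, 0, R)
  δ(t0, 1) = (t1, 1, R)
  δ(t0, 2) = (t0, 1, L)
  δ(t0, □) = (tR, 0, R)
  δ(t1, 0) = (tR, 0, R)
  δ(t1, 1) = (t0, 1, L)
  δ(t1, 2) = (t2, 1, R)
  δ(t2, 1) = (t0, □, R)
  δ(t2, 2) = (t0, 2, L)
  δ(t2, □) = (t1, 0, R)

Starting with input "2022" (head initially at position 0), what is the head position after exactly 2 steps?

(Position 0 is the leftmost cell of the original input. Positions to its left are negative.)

Execution trace (head position shown):
Step 0: [t0]2022  (head at position 0)
Step 1: move left → [t0]□1022  (head at position -1)
Step 2: move right → 0[tR]1022  (head at position 0)

After 2 steps, the head is at position 0.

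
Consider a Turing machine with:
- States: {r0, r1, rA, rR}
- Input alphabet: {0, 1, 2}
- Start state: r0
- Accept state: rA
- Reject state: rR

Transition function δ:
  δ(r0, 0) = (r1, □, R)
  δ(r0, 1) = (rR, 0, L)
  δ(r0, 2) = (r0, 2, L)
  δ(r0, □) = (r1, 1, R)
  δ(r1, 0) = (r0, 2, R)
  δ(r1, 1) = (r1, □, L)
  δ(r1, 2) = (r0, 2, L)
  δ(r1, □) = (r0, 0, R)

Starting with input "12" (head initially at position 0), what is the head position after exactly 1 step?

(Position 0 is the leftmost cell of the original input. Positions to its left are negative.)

Execution trace (head position shown):
Step 0: [r0]12  (head at position 0)
Step 1: move left → [rR]□02  (head at position -1)

After 1 step, the head is at position -1.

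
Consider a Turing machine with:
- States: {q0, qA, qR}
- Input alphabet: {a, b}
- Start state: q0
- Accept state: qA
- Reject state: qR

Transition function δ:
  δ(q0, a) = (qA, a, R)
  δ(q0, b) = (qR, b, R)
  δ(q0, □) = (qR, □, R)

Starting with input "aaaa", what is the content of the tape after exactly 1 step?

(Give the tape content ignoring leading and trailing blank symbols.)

Execution trace:
Initial: [q0]aaaa
Step 1: δ(q0, a) = (qA, a, R) → a[qA]aaa

The machine reaches the accept state qA and halts.

After 1 step, the tape (ignoring leading/trailing blanks) is: aaaa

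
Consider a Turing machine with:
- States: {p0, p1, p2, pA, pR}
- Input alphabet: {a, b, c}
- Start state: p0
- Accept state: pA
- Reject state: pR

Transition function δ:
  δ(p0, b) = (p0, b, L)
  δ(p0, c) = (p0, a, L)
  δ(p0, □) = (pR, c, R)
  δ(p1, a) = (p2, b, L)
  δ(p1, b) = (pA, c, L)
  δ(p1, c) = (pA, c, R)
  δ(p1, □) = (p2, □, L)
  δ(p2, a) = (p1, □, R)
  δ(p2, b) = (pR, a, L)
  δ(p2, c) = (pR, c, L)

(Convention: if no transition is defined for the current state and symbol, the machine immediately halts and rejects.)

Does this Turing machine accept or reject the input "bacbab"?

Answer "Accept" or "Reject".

Execution trace:
Initial: [p0]bacbab
Step 1: δ(p0, b) = (p0, b, L) → [p0]□bacbab
Step 2: δ(p0, □) = (pR, c, R) → c[pR]bacbab

The machine reaches the reject state pR and halts.

Answer: Reject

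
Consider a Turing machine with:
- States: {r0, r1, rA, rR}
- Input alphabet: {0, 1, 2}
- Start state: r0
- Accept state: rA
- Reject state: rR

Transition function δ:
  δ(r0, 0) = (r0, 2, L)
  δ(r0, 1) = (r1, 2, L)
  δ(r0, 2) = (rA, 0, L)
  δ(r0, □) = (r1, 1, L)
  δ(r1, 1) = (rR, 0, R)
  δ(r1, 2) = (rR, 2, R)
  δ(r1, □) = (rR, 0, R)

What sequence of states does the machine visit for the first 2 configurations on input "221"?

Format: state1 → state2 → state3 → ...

Execution trace:
Initial: [r0]221
Step 1: δ(r0, 2) = (rA, 0, L) → [rA]□021

The machine reaches the accept state rA and halts.

State sequence: r0 → rA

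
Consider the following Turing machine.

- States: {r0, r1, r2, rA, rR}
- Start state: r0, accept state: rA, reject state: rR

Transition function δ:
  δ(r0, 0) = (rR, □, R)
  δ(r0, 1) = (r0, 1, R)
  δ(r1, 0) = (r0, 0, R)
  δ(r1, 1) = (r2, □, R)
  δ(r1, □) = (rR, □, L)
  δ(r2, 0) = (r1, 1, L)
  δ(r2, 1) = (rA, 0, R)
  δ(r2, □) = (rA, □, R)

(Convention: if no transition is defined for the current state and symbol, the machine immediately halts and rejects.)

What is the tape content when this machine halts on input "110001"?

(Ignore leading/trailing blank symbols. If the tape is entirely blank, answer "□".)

Execution trace:
Initial: [r0]110001
Step 1: δ(r0, 1) = (r0, 1, R) → 1[r0]10001
Step 2: δ(r0, 1) = (r0, 1, R) → 11[r0]0001
Step 3: δ(r0, 0) = (rR, □, R) → 11□[rR]001

The machine reaches the reject state rR and halts.

Final tape (ignoring leading/trailing blanks): 11□001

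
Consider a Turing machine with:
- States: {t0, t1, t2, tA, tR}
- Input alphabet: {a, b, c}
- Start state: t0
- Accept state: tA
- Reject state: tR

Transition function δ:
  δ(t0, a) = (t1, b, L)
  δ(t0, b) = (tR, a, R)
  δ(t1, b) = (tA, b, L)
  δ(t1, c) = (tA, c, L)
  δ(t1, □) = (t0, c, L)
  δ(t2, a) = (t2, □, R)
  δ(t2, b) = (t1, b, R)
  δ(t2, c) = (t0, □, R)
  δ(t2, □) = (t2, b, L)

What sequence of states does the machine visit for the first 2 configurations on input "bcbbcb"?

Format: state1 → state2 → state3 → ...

Execution trace:
Initial: [t0]bcbbcb
Step 1: δ(t0, b) = (tR, a, R) → a[tR]cbbcb

The machine reaches the reject state tR and halts.

State sequence: t0 → tR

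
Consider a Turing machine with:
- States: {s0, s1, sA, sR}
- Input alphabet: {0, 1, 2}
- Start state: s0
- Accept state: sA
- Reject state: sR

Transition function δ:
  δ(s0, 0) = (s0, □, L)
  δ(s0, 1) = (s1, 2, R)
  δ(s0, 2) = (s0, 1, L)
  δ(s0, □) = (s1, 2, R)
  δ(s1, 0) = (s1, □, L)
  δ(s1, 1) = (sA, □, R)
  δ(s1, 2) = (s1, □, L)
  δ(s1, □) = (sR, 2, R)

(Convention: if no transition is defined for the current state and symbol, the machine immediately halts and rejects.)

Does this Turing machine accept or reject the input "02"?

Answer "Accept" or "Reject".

Execution trace:
Initial: [s0]02
Step 1: δ(s0, 0) = (s0, □, L) → [s0]□□2
Step 2: δ(s0, □) = (s1, 2, R) → 2[s1]□2
Step 3: δ(s1, □) = (sR, 2, R) → 22[sR]2

The machine reaches the reject state sR and halts.

Answer: Reject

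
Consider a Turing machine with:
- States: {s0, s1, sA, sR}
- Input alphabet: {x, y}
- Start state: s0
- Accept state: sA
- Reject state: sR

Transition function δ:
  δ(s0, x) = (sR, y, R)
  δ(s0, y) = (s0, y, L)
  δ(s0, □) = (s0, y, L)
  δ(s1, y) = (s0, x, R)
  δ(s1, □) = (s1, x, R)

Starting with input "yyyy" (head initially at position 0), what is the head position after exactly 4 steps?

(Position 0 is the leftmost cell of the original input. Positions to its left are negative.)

Execution trace (head position shown):
Step 0: [s0]yyyy  (head at position 0)
Step 1: move left → [s0]□yyyy  (head at position -1)
Step 2: move left → [s0]□yyyyy  (head at position -2)
Step 3: move left → [s0]□yyyyyy  (head at position -3)
Step 4: move left → [s0]□yyyyyyy  (head at position -4)

After 4 steps, the head is at position -4.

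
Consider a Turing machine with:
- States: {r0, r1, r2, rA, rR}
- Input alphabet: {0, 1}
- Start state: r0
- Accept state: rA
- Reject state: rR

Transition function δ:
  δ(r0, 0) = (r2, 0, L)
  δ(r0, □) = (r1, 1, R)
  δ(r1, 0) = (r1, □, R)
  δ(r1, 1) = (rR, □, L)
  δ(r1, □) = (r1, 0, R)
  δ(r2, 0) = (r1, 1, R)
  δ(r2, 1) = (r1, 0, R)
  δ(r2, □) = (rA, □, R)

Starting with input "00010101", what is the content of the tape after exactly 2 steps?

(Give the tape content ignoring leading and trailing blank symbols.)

Execution trace:
Initial: [r0]00010101
Step 1: δ(r0, 0) = (r2, 0, L) → [r2]□00010101
Step 2: δ(r2, □) = (rA, □, R) → □[rA]00010101

The machine reaches the accept state rA and halts.

After 2 steps, the tape (ignoring leading/trailing blanks) is: 00010101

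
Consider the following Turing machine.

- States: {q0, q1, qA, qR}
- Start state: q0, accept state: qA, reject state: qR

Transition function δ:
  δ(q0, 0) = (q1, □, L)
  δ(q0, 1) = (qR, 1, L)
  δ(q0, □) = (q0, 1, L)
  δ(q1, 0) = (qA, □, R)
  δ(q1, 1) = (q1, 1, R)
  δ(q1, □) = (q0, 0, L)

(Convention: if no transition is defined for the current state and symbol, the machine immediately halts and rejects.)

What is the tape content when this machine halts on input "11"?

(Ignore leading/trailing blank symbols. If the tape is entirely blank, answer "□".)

Execution trace:
Initial: [q0]11
Step 1: δ(q0, 1) = (qR, 1, L) → [qR]□11

The machine reaches the reject state qR and halts.

Final tape (ignoring leading/trailing blanks): 11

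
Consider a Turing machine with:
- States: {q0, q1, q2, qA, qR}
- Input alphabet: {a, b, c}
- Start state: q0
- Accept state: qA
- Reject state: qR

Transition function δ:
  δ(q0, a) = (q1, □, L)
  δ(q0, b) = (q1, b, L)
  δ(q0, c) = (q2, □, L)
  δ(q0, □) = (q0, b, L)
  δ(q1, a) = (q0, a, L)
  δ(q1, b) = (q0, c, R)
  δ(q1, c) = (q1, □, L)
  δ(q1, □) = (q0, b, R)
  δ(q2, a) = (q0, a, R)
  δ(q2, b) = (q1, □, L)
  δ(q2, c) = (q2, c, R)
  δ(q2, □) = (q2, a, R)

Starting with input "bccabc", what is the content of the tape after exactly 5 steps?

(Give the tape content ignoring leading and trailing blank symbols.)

Execution trace:
Initial: [q0]bccabc
Step 1: δ(q0, b) = (q1, b, L) → [q1]□bccabc
Step 2: δ(q1, □) = (q0, b, R) → b[q0]bccabc
Step 3: δ(q0, b) = (q1, b, L) → [q1]bbccabc
Step 4: δ(q1, b) = (q0, c, R) → c[q0]bccabc
Step 5: δ(q0, b) = (q1, b, L) → [q1]cbccabc

After 5 steps, the tape (ignoring leading/trailing blanks) is: cbccabc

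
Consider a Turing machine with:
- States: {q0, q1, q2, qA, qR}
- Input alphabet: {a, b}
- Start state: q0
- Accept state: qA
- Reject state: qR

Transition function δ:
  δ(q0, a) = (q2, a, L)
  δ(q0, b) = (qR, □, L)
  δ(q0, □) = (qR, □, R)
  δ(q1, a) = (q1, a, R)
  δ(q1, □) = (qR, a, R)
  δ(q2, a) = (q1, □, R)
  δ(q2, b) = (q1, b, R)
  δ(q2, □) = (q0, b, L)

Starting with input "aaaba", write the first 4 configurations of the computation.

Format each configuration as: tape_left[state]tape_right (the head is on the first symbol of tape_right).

Transitions applied:
Step 1: δ(q0, a) = (q2, a, L)
Step 2: δ(q2, □) = (q0, b, L)
Step 3: δ(q0, □) = (qR, □, R)

The first 4 configurations are:
[q0]aaaba ⊢ [q2]□aaaba ⊢ [q0]□baaaba ⊢ □[qR]baaaba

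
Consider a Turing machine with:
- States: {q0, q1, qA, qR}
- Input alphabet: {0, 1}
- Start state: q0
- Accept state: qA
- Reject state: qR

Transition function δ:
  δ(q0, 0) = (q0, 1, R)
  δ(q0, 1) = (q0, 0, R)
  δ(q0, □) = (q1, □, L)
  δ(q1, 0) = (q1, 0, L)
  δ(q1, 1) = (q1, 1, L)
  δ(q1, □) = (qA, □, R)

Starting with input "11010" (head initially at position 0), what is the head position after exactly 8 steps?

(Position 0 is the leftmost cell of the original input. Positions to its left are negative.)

Execution trace (head position shown):
Step 0: [q0]11010  (head at position 0)
Step 1: move right → 0[q0]1010  (head at position 1)
Step 2: move right → 00[q0]010  (head at position 2)
Step 3: move right → 001[q0]10  (head at position 3)
Step 4: move right → 0010[q0]0  (head at position 4)
Step 5: move right → 00101[q0]□  (head at position 5)
Step 6: move left → 0010[q1]1□  (head at position 4)
Step 7: move left → 001[q1]01□  (head at position 3)
Step 8: move left → 00[q1]101□  (head at position 2)

After 8 steps, the head is at position 2.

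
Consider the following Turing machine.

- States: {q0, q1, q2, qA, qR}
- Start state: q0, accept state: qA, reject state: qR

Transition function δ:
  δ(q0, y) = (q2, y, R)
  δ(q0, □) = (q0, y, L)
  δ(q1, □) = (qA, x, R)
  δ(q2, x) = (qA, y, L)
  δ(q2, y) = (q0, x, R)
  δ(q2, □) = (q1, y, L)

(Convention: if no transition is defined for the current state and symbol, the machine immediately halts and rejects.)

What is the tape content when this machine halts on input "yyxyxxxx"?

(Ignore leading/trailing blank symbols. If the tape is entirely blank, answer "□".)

Execution trace:
Initial: [q0]yyxyxxxx
Step 1: δ(q0, y) = (q2, y, R) → y[q2]yxyxxxx
Step 2: δ(q2, y) = (q0, x, R) → yx[q0]xyxxxx

No transition is defined for δ(q0, x). By convention the machine halts and rejects.

Final tape (ignoring leading/trailing blanks): yxxyxxxx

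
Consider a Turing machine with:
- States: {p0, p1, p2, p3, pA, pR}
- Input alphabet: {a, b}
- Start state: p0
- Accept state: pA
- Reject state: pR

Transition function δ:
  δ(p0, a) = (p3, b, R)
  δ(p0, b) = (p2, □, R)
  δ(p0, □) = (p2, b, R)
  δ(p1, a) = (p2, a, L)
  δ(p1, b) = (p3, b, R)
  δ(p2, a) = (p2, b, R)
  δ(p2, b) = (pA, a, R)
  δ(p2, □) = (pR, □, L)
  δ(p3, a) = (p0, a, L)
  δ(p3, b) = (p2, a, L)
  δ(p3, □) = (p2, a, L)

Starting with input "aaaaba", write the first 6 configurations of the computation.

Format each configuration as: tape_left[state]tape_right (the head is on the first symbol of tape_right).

Transitions applied:
Step 1: δ(p0, a) = (p3, b, R)
Step 2: δ(p3, a) = (p0, a, L)
Step 3: δ(p0, b) = (p2, □, R)
Step 4: δ(p2, a) = (p2, b, R)
Step 5: δ(p2, a) = (p2, b, R)

The first 6 configurations are:
[p0]aaaaba ⊢ b[p3]aaaba ⊢ [p0]baaaba ⊢ □[p2]aaaba ⊢ □b[p2]aaba ⊢ □bb[p2]aba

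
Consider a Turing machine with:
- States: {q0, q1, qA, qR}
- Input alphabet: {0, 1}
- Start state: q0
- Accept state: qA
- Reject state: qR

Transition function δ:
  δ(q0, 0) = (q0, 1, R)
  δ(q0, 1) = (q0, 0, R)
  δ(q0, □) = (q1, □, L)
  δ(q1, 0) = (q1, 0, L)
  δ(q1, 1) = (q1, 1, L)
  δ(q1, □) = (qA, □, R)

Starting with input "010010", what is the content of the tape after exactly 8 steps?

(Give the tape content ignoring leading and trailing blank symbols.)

Execution trace:
Initial: [q0]010010
Step 1: δ(q0, 0) = (q0, 1, R) → 1[q0]10010
Step 2: δ(q0, 1) = (q0, 0, R) → 10[q0]0010
Step 3: δ(q0, 0) = (q0, 1, R) → 101[q0]010
Step 4: δ(q0, 0) = (q0, 1, R) → 1011[q0]10
Step 5: δ(q0, 1) = (q0, 0, R) → 10110[q0]0
Step 6: δ(q0, 0) = (q0, 1, R) → 101101[q0]□
Step 7: δ(q0, □) = (q1, □, L) → 10110[q1]1□
Step 8: δ(q1, 1) = (q1, 1, L) → 1011[q1]01□

After 8 steps, the tape (ignoring leading/trailing blanks) is: 101101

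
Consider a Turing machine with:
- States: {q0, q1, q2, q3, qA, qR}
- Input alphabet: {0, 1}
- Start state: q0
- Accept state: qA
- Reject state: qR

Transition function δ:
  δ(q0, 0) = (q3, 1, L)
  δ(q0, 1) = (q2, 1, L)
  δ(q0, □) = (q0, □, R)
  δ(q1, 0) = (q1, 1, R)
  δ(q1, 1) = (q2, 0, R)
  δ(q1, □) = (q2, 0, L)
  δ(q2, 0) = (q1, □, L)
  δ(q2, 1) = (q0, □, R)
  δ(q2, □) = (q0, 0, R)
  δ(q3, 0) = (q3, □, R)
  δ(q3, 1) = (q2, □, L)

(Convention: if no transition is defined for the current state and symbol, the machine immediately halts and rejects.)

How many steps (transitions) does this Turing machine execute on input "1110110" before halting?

Execution trace:
Initial: [q0]1110110
Step 1: δ(q0, 1) = (q2, 1, L) → [q2]□1110110
Step 2: δ(q2, □) = (q0, 0, R) → 0[q0]1110110
Step 3: δ(q0, 1) = (q2, 1, L) → [q2]01110110
Step 4: δ(q2, 0) = (q1, □, L) → [q1]□□1110110
Step 5: δ(q1, □) = (q2, 0, L) → [q2]□0□1110110
Step 6: δ(q2, □) = (q0, 0, R) → 0[q0]0□1110110
Step 7: δ(q0, 0) = (q3, 1, L) → [q3]01□1110110
Step 8: δ(q3, 0) = (q3, □, R) → □[q3]1□1110110
Step 9: δ(q3, 1) = (q2, □, L) → [q2]□□□1110110
Step 10: δ(q2, □) = (q0, 0, R) → 0[q0]□□1110110
Step 11: δ(q0, □) = (q0, □, R) → 0□[q0]□1110110
Step 12: δ(q0, □) = (q0, □, R) → 0□□[q0]1110110
Step 13: δ(q0, 1) = (q2, 1, L) → 0□[q2]□1110110
Step 14: δ(q2, □) = (q0, 0, R) → 0□0[q0]1110110
Step 15: δ(q0, 1) = (q2, 1, L) → 0□[q2]01110110
Step 16: δ(q2, 0) = (q1, □, L) → 0[q1]□□1110110
Step 17: δ(q1, □) = (q2, 0, L) → [q2]00□1110110
Step 18: δ(q2, 0) = (q1, □, L) → [q1]□□0□1110110
Step 19: δ(q1, □) = (q2, 0, L) → [q2]□0□0□1110110
Step 20: δ(q2, □) = (q0, 0, R) → 0[q0]0□0□1110110
Step 21: δ(q0, 0) = (q3, 1, L) → [q3]01□0□1110110
Step 22: δ(q3, 0) = (q3, □, R) → □[q3]1□0□1110110
Step 23: δ(q3, 1) = (q2, □, L) → [q2]□□□0□1110110
Step 24: δ(q2, □) = (q0, 0, R) → 0[q0]□□0□1110110
Step 25: δ(q0, □) = (q0, □, R) → 0□[q0]□0□1110110
Step 26: δ(q0, □) = (q0, □, R) → 0□□[q0]0□1110110
Step 27: δ(q0, 0) = (q3, 1, L) → 0□[q3]□1□1110110

No transition is defined for δ(q3, □). By convention the machine halts and rejects.

The machine executed 27 steps before halting.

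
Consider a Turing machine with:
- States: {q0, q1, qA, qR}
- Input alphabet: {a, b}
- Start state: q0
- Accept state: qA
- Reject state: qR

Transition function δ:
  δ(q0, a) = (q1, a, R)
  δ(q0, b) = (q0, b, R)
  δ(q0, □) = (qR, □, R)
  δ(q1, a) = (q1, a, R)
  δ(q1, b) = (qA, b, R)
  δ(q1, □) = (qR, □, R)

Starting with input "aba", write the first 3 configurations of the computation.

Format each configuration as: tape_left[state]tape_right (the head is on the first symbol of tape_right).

Transitions applied:
Step 1: δ(q0, a) = (q1, a, R)
Step 2: δ(q1, b) = (qA, b, R)

The first 3 configurations are:
[q0]aba ⊢ a[q1]ba ⊢ ab[qA]a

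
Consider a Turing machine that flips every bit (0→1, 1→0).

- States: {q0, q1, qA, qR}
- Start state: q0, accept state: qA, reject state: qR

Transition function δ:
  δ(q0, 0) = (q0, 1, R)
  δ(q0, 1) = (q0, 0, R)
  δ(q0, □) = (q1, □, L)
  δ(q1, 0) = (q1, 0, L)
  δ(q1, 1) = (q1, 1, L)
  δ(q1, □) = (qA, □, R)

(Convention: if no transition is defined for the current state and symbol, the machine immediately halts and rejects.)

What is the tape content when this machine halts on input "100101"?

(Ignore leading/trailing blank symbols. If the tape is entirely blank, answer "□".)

Execution trace:
Initial: [q0]100101
Step 1: δ(q0, 1) = (q0, 0, R) → 0[q0]00101
Step 2: δ(q0, 0) = (q0, 1, R) → 01[q0]0101
Step 3: δ(q0, 0) = (q0, 1, R) → 011[q0]101
Step 4: δ(q0, 1) = (q0, 0, R) → 0110[q0]01
Step 5: δ(q0, 0) = (q0, 1, R) → 01101[q0]1
Step 6: δ(q0, 1) = (q0, 0, R) → 011010[q0]□
Step 7: δ(q0, □) = (q1, □, L) → 01101[q1]0□
Step 8: δ(q1, 0) = (q1, 0, L) → 0110[q1]10□
Step 9: δ(q1, 1) = (q1, 1, L) → 011[q1]010□
Step 10: δ(q1, 0) = (q1, 0, L) → 01[q1]1010□
Step 11: δ(q1, 1) = (q1, 1, L) → 0[q1]11010□
Step 12: δ(q1, 1) = (q1, 1, L) → [q1]011010□
Step 13: δ(q1, 0) = (q1, 0, L) → [q1]□011010□
Step 14: δ(q1, □) = (qA, □, R) → □[qA]011010□

The machine reaches the accept state qA and halts.

Final tape (ignoring leading/trailing blanks): 011010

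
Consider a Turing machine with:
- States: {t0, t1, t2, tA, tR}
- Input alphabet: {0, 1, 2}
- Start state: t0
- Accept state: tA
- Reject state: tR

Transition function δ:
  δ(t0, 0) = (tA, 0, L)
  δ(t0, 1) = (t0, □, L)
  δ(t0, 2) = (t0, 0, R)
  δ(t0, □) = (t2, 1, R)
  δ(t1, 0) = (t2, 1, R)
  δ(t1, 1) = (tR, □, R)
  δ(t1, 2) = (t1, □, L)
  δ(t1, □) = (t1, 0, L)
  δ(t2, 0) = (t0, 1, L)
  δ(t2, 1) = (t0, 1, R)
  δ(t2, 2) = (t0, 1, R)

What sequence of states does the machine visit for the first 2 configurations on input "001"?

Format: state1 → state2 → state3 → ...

Execution trace:
Initial: [t0]001
Step 1: δ(t0, 0) = (tA, 0, L) → [tA]□001

The machine reaches the accept state tA and halts.

State sequence: t0 → tA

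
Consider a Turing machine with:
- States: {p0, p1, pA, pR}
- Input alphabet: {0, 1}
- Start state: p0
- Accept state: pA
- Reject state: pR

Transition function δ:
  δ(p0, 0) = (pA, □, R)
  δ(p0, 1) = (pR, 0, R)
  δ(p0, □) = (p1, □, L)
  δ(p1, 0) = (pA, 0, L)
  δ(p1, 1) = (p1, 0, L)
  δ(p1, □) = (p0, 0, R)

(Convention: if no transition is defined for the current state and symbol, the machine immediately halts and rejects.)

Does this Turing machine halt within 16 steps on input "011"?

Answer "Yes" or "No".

Execution trace:
Initial: [p0]011
Step 1: δ(p0, 0) = (pA, □, R) → □[pA]11

The machine reaches the accept state pA and halts.
The machine halted after 1 step (within the 16-step bound).

Answer: Yes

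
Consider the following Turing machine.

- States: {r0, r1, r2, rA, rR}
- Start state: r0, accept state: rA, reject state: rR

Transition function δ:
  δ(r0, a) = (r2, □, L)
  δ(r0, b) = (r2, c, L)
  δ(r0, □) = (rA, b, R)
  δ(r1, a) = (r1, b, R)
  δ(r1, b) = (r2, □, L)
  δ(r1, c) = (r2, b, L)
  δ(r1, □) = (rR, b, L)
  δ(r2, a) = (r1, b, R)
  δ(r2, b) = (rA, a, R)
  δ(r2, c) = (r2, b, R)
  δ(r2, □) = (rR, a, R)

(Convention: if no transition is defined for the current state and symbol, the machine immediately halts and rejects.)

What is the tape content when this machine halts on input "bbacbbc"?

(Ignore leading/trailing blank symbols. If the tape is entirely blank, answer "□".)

Execution trace:
Initial: [r0]bbacbbc
Step 1: δ(r0, b) = (r2, c, L) → [r2]□cbacbbc
Step 2: δ(r2, □) = (rR, a, R) → a[rR]cbacbbc

The machine reaches the reject state rR and halts.

Final tape (ignoring leading/trailing blanks): acbacbbc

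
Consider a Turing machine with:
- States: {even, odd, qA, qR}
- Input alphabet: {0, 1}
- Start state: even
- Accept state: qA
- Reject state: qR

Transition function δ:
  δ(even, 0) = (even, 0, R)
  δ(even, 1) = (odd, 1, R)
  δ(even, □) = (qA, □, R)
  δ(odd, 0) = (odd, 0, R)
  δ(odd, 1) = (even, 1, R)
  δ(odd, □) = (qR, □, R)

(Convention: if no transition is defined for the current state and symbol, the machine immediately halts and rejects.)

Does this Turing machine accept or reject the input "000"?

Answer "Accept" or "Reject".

Execution trace:
Initial: [even]000
Step 1: δ(even, 0) = (even, 0, R) → 0[even]00
Step 2: δ(even, 0) = (even, 0, R) → 00[even]0
Step 3: δ(even, 0) = (even, 0, R) → 000[even]□
Step 4: δ(even, □) = (qA, □, R) → 000□[qA]□

The machine reaches the accept state qA and halts.

Answer: Accept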